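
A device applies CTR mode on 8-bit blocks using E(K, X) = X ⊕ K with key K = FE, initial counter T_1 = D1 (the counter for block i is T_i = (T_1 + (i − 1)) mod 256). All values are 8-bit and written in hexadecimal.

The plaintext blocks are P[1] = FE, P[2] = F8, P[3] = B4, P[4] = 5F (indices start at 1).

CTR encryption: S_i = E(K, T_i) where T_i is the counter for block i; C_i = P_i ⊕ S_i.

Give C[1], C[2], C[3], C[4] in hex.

C[1]: T = D1, S = E(K, T) = 2F; FE ⊕ 2F = D1.
C[2]: T = D2, S = E(K, T) = 2C; F8 ⊕ 2C = D4.
C[3]: T = D3, S = E(K, T) = 2D; B4 ⊕ 2D = 99.
C[4]: T = D4, S = E(K, T) = 2A; 5F ⊕ 2A = 75.

C[1] = D1, C[2] = D4, C[3] = 99, C[4] = 75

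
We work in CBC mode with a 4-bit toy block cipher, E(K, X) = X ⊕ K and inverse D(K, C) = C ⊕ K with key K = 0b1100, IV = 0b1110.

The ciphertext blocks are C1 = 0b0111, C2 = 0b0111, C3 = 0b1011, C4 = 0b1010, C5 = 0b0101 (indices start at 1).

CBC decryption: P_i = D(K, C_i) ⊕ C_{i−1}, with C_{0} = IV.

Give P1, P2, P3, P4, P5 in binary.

P1 = 0b0101, P2 = 0b1100, P3 = 0b0000, P4 = 0b1101, P5 = 0b0011

P1: D(K, 0b0111) = 0b1011; 0b1011 ⊕ 0b1110 = 0b0101.
P2: D(K, 0b0111) = 0b1011; 0b1011 ⊕ 0b0111 = 0b1100.
P3: D(K, 0b1011) = 0b0111; 0b0111 ⊕ 0b0111 = 0b0000.
P4: D(K, 0b1010) = 0b0110; 0b0110 ⊕ 0b1011 = 0b1101.
P5: D(K, 0b0101) = 0b1001; 0b1001 ⊕ 0b1010 = 0b0011.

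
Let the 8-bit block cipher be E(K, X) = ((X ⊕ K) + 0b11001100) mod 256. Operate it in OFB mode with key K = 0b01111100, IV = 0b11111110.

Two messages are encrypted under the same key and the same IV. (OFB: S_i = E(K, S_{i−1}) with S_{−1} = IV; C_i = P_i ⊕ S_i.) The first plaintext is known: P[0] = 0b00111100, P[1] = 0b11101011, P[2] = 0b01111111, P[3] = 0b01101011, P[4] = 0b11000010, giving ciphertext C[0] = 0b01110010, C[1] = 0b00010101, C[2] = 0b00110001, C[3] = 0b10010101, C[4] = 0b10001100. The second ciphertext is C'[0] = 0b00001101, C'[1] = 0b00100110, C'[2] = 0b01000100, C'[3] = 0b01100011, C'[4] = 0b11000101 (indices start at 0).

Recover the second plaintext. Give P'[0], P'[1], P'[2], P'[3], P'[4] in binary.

In OFB with a reused IV, both messages share the same keystream S_i, so C_i ⊕ C'_i = P_i ⊕ P'_i and thus P'_i = P_i ⊕ C_i ⊕ C'_i.
P'[0]: 0b00111100 ⊕ 0b01110010 ⊕ 0b00001101 = 0b01000011.
P'[1]: 0b11101011 ⊕ 0b00010101 ⊕ 0b00100110 = 0b11011000.
P'[2]: 0b01111111 ⊕ 0b00110001 ⊕ 0b01000100 = 0b00001010.
P'[3]: 0b01101011 ⊕ 0b10010101 ⊕ 0b01100011 = 0b10011101.
P'[4]: 0b11000010 ⊕ 0b10001100 ⊕ 0b11000101 = 0b10001011.

P'[0] = 0b01000011, P'[1] = 0b11011000, P'[2] = 0b00001010, P'[3] = 0b10011101, P'[4] = 0b10001011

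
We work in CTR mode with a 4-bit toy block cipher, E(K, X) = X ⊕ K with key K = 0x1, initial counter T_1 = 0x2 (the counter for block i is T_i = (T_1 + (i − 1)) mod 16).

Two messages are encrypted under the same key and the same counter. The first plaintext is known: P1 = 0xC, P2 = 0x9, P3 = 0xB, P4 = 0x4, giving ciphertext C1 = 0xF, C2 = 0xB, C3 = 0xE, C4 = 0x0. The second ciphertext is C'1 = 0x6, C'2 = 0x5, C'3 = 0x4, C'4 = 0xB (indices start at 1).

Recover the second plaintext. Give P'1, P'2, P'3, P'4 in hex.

P'1 = 0x5, P'2 = 0x7, P'3 = 0x1, P'4 = 0xF

In CTR with a reused counter, both messages share the same keystream S_i, so C_i ⊕ C'_i = P_i ⊕ P'_i and thus P'_i = P_i ⊕ C_i ⊕ C'_i.
P'1: 0xC ⊕ 0xF ⊕ 0x6 = 0x5.
P'2: 0x9 ⊕ 0xB ⊕ 0x5 = 0x7.
P'3: 0xB ⊕ 0xE ⊕ 0x4 = 0x1.
P'4: 0x4 ⊕ 0x0 ⊕ 0xB = 0xF.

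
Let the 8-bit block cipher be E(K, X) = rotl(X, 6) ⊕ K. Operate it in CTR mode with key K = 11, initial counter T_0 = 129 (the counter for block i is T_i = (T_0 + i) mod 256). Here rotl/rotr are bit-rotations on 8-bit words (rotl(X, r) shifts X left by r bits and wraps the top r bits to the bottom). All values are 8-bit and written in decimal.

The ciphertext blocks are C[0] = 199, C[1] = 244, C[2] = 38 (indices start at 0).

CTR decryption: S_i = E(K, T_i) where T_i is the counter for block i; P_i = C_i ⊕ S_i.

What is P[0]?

P[0] = 172

P[0]: T = 129, S = E(K, T) = 107; 199 ⊕ 107 = 172.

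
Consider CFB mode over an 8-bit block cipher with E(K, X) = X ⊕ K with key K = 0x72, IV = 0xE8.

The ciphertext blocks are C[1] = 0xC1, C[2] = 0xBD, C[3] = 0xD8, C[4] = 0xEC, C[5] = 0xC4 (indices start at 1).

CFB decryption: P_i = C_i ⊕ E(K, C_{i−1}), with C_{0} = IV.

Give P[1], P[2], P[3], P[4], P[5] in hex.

P[1]: E(K, 0xE8) = 0x9A; 0xC1 ⊕ 0x9A = 0x5B.
P[2]: E(K, 0xC1) = 0xB3; 0xBD ⊕ 0xB3 = 0x0E.
P[3]: E(K, 0xBD) = 0xCF; 0xD8 ⊕ 0xCF = 0x17.
P[4]: E(K, 0xD8) = 0xAA; 0xEC ⊕ 0xAA = 0x46.
P[5]: E(K, 0xEC) = 0x9E; 0xC4 ⊕ 0x9E = 0x5A.

P[1] = 0x5B, P[2] = 0x0E, P[3] = 0x17, P[4] = 0x46, P[5] = 0x5A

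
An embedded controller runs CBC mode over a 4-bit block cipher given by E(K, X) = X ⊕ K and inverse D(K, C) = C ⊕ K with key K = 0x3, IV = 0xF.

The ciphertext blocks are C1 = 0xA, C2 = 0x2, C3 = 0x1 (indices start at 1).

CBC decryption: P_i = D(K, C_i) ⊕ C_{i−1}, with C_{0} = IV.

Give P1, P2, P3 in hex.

P1 = 0x6, P2 = 0xB, P3 = 0x0

P1: D(K, 0xA) = 0x9; 0x9 ⊕ 0xF = 0x6.
P2: D(K, 0x2) = 0x1; 0x1 ⊕ 0xA = 0xB.
P3: D(K, 0x1) = 0x2; 0x2 ⊕ 0x2 = 0x0.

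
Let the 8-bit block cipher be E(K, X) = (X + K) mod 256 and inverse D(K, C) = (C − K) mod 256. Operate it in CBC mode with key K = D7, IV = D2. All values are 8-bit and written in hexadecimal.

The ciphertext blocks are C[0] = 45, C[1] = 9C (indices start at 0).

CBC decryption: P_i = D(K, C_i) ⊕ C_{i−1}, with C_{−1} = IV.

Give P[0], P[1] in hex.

P[0] = BC, P[1] = 80

P[0]: D(K, 45) = 6E; 6E ⊕ D2 = BC.
P[1]: D(K, 9C) = C5; C5 ⊕ 45 = 80.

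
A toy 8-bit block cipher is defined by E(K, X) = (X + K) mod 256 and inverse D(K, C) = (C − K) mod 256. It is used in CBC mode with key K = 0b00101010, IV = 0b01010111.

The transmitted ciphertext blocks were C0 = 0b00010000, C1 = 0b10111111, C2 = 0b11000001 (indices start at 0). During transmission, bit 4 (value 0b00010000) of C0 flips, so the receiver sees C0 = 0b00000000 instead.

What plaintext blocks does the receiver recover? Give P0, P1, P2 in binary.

CBC decryption: P_i = D(K, C_i) ⊕ C_{i−1}, with C_{−1} = IV.
Only C0 changed, to 0b00000000. In CBC, a change in C_i garbles P_i and flips the same bit in P_{i+1}. Decrypting the received ciphertext:
P0: D(K, 0b00000000) = 0b11010110; 0b11010110 ⊕ 0b01010111 = 0b10000001.
P1: D(K, 0b10111111) = 0b10010101; 0b10010101 ⊕ 0b00000000 = 0b10010101.
P2: D(K, 0b11000001) = 0b10010111; 0b10010111 ⊕ 0b10111111 = 0b00101000.
Blocks that differ from the original plaintext: P0, P1.

P0 = 0b10000001, P1 = 0b10010101, P2 = 0b00101000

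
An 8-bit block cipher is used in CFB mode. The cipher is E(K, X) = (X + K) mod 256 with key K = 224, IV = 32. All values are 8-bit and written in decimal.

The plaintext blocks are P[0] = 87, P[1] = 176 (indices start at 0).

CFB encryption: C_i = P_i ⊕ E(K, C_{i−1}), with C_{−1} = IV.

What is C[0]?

C[0]: E(K, 32) = 0; 87 ⊕ 0 = 87.

C[0] = 87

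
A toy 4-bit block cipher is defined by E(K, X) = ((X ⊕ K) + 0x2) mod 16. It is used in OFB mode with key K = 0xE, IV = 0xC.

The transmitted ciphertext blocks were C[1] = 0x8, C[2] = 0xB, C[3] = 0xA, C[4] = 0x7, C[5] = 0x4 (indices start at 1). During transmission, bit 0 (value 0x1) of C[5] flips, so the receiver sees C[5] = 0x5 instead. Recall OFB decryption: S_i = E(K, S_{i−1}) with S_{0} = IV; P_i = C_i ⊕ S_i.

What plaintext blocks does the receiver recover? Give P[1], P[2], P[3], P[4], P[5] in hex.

P[1] = 0xC, P[2] = 0x7, P[3] = 0xE, P[4] = 0xB, P[5] = 0x1

Only C[5] changed, to 0x5. In OFB, a change in C_i flips the same bit in P_i only; the keystream is unaffected. Decrypting the received ciphertext:
P[1]: S = E(K, 0xC) = 0x4; 0x8 ⊕ 0x4 = 0xC.
P[2]: S = E(K, 0x4) = 0xC; 0xB ⊕ 0xC = 0x7.
P[3]: S = E(K, 0xC) = 0x4; 0xA ⊕ 0x4 = 0xE.
P[4]: S = E(K, 0x4) = 0xC; 0x7 ⊕ 0xC = 0xB.
P[5]: S = E(K, 0xC) = 0x4; 0x5 ⊕ 0x4 = 0x1.
Blocks that differ from the original plaintext: P[5].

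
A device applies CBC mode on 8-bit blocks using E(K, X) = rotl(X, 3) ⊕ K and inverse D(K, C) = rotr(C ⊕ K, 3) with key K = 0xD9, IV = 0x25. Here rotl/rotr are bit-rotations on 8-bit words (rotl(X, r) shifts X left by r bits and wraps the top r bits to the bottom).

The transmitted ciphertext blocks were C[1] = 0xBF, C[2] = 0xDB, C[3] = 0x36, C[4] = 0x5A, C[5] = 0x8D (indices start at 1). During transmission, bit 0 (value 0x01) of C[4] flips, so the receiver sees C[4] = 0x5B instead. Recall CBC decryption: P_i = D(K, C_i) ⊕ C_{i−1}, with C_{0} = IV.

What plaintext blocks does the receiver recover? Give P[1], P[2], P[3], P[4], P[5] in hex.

Only C[4] changed, to 0x5B. In CBC, a change in C_i garbles P_i and flips the same bit in P_{i+1}. Decrypting the received ciphertext:
P[1]: D(K, 0xBF) = 0xCC; 0xCC ⊕ 0x25 = 0xE9.
P[2]: D(K, 0xDB) = 0x40; 0x40 ⊕ 0xBF = 0xFF.
P[3]: D(K, 0x36) = 0xFD; 0xFD ⊕ 0xDB = 0x26.
P[4]: D(K, 0x5B) = 0x50; 0x50 ⊕ 0x36 = 0x66.
P[5]: D(K, 0x8D) = 0x8A; 0x8A ⊕ 0x5B = 0xD1.
Blocks that differ from the original plaintext: P[4], P[5].

P[1] = 0xE9, P[2] = 0xFF, P[3] = 0x26, P[4] = 0x66, P[5] = 0xD1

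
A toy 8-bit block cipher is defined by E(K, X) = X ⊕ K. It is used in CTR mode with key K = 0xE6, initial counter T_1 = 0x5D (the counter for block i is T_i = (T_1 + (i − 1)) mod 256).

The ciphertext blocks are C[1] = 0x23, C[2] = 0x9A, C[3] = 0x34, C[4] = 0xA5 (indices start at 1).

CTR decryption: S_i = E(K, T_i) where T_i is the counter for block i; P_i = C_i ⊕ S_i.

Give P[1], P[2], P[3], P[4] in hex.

P[1]: T = 0x5D, S = E(K, T) = 0xBB; 0x23 ⊕ 0xBB = 0x98.
P[2]: T = 0x5E, S = E(K, T) = 0xB8; 0x9A ⊕ 0xB8 = 0x22.
P[3]: T = 0x5F, S = E(K, T) = 0xB9; 0x34 ⊕ 0xB9 = 0x8D.
P[4]: T = 0x60, S = E(K, T) = 0x86; 0xA5 ⊕ 0x86 = 0x23.

P[1] = 0x98, P[2] = 0x22, P[3] = 0x8D, P[4] = 0x23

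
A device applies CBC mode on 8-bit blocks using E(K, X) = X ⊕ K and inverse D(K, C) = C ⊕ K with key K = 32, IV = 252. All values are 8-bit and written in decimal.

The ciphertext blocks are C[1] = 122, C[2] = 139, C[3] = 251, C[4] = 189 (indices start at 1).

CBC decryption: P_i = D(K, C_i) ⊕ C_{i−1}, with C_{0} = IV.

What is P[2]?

P[2] = 209

P[2]: D(K, 139) = 171; 171 ⊕ 122 = 209.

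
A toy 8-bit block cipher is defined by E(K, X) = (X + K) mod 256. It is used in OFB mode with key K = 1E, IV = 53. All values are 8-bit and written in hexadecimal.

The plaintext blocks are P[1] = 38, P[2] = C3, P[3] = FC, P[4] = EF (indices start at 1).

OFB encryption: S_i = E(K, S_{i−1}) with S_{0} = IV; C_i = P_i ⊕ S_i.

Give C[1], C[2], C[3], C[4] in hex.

C[1] = 49, C[2] = 4C, C[3] = 51, C[4] = 24

C[1]: S = E(K, 53) = 71; 38 ⊕ 71 = 49.
C[2]: S = E(K, 71) = 8F; C3 ⊕ 8F = 4C.
C[3]: S = E(K, 8F) = AD; FC ⊕ AD = 51.
C[4]: S = E(K, AD) = CB; EF ⊕ CB = 24.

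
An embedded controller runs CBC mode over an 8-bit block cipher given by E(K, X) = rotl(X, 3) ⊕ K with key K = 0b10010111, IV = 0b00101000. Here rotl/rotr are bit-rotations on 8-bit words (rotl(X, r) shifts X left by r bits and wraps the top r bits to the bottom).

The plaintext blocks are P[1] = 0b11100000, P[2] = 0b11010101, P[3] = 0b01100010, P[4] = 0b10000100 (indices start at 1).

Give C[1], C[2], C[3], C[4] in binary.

CBC encryption: C_i = E(K, P_i ⊕ C_{i−1}), with C_{0} = IV.
C[1]: P[1] ⊕ 0b00101000 = 0b11001000; E(K, 0b11001000) = 0b11010001.
C[2]: P[2] ⊕ 0b11010001 = 0b00000100; E(K, 0b00000100) = 0b10110111.
C[3]: P[3] ⊕ 0b10110111 = 0b11010101; E(K, 0b11010101) = 0b00111001.
C[4]: P[4] ⊕ 0b00111001 = 0b10111101; E(K, 0b10111101) = 0b01111010.

C[1] = 0b11010001, C[2] = 0b10110111, C[3] = 0b00111001, C[4] = 0b01111010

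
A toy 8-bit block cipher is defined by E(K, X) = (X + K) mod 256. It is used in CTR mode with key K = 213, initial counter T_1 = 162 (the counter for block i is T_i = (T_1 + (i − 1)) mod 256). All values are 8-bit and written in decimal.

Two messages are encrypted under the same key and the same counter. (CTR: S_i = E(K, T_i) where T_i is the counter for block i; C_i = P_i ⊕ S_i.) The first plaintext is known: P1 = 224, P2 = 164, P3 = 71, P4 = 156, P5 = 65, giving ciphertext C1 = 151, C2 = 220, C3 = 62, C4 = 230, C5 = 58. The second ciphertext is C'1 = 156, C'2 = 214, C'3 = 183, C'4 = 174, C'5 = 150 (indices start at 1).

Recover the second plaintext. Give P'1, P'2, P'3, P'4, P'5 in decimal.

P'1 = 235, P'2 = 174, P'3 = 206, P'4 = 212, P'5 = 237

In CTR with a reused counter, both messages share the same keystream S_i, so C_i ⊕ C'_i = P_i ⊕ P'_i and thus P'_i = P_i ⊕ C_i ⊕ C'_i.
P'1: 224 ⊕ 151 ⊕ 156 = 235.
P'2: 164 ⊕ 220 ⊕ 214 = 174.
P'3: 71 ⊕ 62 ⊕ 183 = 206.
P'4: 156 ⊕ 230 ⊕ 174 = 212.
P'5: 65 ⊕ 58 ⊕ 150 = 237.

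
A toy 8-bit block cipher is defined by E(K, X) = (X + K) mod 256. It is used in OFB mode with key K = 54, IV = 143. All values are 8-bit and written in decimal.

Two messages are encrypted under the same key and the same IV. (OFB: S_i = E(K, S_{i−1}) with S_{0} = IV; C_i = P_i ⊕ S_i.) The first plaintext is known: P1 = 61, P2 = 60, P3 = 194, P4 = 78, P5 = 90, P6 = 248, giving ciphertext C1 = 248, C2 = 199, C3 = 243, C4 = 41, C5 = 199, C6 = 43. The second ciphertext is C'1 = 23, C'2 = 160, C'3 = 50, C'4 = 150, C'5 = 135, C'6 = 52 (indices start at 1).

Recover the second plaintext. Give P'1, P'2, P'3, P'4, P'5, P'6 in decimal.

In OFB with a reused IV, both messages share the same keystream S_i, so C_i ⊕ C'_i = P_i ⊕ P'_i and thus P'_i = P_i ⊕ C_i ⊕ C'_i.
P'1: 61 ⊕ 248 ⊕ 23 = 210.
P'2: 60 ⊕ 199 ⊕ 160 = 91.
P'3: 194 ⊕ 243 ⊕ 50 = 3.
P'4: 78 ⊕ 41 ⊕ 150 = 241.
P'5: 90 ⊕ 199 ⊕ 135 = 26.
P'6: 248 ⊕ 43 ⊕ 52 = 231.

P'1 = 210, P'2 = 91, P'3 = 3, P'4 = 241, P'5 = 26, P'6 = 231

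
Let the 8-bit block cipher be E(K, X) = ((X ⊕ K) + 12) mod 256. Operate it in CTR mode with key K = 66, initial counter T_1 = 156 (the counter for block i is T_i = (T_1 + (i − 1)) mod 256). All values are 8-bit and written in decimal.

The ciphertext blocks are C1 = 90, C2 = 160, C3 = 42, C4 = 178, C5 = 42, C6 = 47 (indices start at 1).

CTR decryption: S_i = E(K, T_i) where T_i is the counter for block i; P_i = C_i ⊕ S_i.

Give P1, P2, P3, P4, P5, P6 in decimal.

P1: T = 156, S = E(K, T) = 234; 90 ⊕ 234 = 176.
P2: T = 157, S = E(K, T) = 235; 160 ⊕ 235 = 75.
P3: T = 158, S = E(K, T) = 232; 42 ⊕ 232 = 194.
P4: T = 159, S = E(K, T) = 233; 178 ⊕ 233 = 91.
P5: T = 160, S = E(K, T) = 238; 42 ⊕ 238 = 196.
P6: T = 161, S = E(K, T) = 239; 47 ⊕ 239 = 192.

P1 = 176, P2 = 75, P3 = 194, P4 = 91, P5 = 196, P6 = 192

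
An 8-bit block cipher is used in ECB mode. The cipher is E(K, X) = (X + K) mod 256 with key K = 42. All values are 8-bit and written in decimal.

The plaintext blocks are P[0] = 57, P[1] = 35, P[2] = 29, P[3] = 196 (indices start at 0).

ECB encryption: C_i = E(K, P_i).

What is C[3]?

C[3] = 238

C[3]: E(K, 196) = 238.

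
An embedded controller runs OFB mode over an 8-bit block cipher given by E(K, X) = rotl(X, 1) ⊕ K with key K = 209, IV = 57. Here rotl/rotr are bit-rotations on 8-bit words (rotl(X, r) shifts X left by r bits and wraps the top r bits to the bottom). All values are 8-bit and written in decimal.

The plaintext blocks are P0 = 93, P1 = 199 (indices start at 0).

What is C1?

OFB encryption: S_i = E(K, S_{i−1}) with S_{−1} = IV; C_i = P_i ⊕ S_i.
C0: S = E(K, 57) = 163; 93 ⊕ 163 = 254.
C1: S = E(K, 163) = 150; 199 ⊕ 150 = 81.

C1 = 81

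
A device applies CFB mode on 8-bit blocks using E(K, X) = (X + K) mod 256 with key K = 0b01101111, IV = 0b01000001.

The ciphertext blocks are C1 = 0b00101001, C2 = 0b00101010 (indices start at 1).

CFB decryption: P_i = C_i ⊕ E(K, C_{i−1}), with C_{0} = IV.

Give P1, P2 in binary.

P1 = 0b10011001, P2 = 0b10110010

P1: E(K, 0b01000001) = 0b10110000; 0b00101001 ⊕ 0b10110000 = 0b10011001.
P2: E(K, 0b00101001) = 0b10011000; 0b00101010 ⊕ 0b10011000 = 0b10110010.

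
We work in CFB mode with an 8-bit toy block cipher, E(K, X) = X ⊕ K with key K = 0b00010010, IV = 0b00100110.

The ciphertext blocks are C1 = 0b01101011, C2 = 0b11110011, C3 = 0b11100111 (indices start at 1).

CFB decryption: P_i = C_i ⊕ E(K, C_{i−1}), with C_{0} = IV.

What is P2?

P2 = 0b10001010

P2: E(K, 0b01101011) = 0b01111001; 0b11110011 ⊕ 0b01111001 = 0b10001010.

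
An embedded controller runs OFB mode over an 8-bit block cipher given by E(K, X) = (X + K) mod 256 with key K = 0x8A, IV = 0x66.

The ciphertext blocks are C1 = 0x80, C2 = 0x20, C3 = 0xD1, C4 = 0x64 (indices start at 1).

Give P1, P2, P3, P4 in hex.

P1 = 0x70, P2 = 0x5A, P3 = 0xD5, P4 = 0xEA

OFB decryption: S_i = E(K, S_{i−1}) with S_{0} = IV; P_i = C_i ⊕ S_i.
P1: S = E(K, 0x66) = 0xF0; 0x80 ⊕ 0xF0 = 0x70.
P2: S = E(K, 0xF0) = 0x7A; 0x20 ⊕ 0x7A = 0x5A.
P3: S = E(K, 0x7A) = 0x04; 0xD1 ⊕ 0x04 = 0xD5.
P4: S = E(K, 0x04) = 0x8E; 0x64 ⊕ 0x8E = 0xEA.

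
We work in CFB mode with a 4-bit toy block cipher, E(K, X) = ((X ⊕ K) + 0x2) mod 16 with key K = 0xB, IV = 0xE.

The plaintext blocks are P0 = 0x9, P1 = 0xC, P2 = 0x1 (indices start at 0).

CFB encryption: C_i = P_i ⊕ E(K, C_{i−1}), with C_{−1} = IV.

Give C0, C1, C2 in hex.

C0 = 0xE, C1 = 0xB, C2 = 0x3

C0: E(K, 0xE) = 0x7; 0x9 ⊕ 0x7 = 0xE.
C1: E(K, 0xE) = 0x7; 0xC ⊕ 0x7 = 0xB.
C2: E(K, 0xB) = 0x2; 0x1 ⊕ 0x2 = 0x3.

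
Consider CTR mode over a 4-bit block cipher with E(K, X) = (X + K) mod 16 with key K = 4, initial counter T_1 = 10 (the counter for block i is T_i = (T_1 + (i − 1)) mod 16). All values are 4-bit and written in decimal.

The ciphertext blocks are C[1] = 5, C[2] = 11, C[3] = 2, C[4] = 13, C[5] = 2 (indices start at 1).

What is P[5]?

P[5] = 0

CTR decryption: S_i = E(K, T_i) where T_i is the counter for block i; P_i = C_i ⊕ S_i.
P[5]: T = 14, S = E(K, T) = 2; 2 ⊕ 2 = 0.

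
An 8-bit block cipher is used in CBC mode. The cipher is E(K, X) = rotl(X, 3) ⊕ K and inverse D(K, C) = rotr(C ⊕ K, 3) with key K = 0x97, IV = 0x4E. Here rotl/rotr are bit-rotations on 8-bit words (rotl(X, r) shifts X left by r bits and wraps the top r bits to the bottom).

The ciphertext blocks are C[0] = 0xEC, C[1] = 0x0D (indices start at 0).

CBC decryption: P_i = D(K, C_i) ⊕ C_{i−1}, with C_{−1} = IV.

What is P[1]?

P[1] = 0xBF

P[1]: D(K, 0x0D) = 0x53; 0x53 ⊕ 0xEC = 0xBF.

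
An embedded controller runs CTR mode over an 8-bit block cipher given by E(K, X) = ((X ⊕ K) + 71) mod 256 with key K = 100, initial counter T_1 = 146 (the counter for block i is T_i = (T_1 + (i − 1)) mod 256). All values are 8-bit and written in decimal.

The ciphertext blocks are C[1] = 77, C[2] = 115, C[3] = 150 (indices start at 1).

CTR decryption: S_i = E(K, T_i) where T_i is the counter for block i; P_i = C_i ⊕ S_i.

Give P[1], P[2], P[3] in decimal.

P[1] = 112, P[2] = 77, P[3] = 161

P[1]: T = 146, S = E(K, T) = 61; 77 ⊕ 61 = 112.
P[2]: T = 147, S = E(K, T) = 62; 115 ⊕ 62 = 77.
P[3]: T = 148, S = E(K, T) = 55; 150 ⊕ 55 = 161.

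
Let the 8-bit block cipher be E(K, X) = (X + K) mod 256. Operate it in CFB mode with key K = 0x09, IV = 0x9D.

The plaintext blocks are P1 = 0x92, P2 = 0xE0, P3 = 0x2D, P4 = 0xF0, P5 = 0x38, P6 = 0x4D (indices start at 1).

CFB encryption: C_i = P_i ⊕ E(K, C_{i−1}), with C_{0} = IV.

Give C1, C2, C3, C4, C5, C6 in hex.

C1 = 0x34, C2 = 0xDD, C3 = 0xCB, C4 = 0x24, C5 = 0x15, C6 = 0x53

C1: E(K, 0x9D) = 0xA6; 0x92 ⊕ 0xA6 = 0x34.
C2: E(K, 0x34) = 0x3D; 0xE0 ⊕ 0x3D = 0xDD.
C3: E(K, 0xDD) = 0xE6; 0x2D ⊕ 0xE6 = 0xCB.
C4: E(K, 0xCB) = 0xD4; 0xF0 ⊕ 0xD4 = 0x24.
C5: E(K, 0x24) = 0x2D; 0x38 ⊕ 0x2D = 0x15.
C6: E(K, 0x15) = 0x1E; 0x4D ⊕ 0x1E = 0x53.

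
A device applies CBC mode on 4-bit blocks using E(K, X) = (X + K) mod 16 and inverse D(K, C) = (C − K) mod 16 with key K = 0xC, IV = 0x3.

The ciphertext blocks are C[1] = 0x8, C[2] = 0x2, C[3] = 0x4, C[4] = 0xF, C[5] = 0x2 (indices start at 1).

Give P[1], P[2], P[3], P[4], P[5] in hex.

P[1] = 0xF, P[2] = 0xE, P[3] = 0xA, P[4] = 0x7, P[5] = 0x9

CBC decryption: P_i = D(K, C_i) ⊕ C_{i−1}, with C_{0} = IV.
P[1]: D(K, 0x8) = 0xC; 0xC ⊕ 0x3 = 0xF.
P[2]: D(K, 0x2) = 0x6; 0x6 ⊕ 0x8 = 0xE.
P[3]: D(K, 0x4) = 0x8; 0x8 ⊕ 0x2 = 0xA.
P[4]: D(K, 0xF) = 0x3; 0x3 ⊕ 0x4 = 0x7.
P[5]: D(K, 0x2) = 0x6; 0x6 ⊕ 0xF = 0x9.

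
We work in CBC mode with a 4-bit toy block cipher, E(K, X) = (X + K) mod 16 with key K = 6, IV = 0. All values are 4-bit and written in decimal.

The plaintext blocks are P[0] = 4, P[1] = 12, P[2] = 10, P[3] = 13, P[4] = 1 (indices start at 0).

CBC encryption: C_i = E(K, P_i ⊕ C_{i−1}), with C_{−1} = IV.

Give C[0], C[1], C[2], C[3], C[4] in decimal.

C[0] = 10, C[1] = 12, C[2] = 12, C[3] = 7, C[4] = 12

C[0]: P[0] ⊕ 0 = 4; E(K, 4) = 10.
C[1]: P[1] ⊕ 10 = 6; E(K, 6) = 12.
C[2]: P[2] ⊕ 12 = 6; E(K, 6) = 12.
C[3]: P[3] ⊕ 12 = 1; E(K, 1) = 7.
C[4]: P[4] ⊕ 7 = 6; E(K, 6) = 12.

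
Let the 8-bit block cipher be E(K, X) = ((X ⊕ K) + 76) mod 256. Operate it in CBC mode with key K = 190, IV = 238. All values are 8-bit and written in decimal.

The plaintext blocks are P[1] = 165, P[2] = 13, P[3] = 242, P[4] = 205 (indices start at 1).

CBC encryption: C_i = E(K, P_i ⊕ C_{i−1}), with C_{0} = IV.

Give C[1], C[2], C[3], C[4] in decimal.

C[1] = 65, C[2] = 62, C[3] = 190, C[4] = 25

C[1]: P[1] ⊕ 238 = 75; E(K, 75) = 65.
C[2]: P[2] ⊕ 65 = 76; E(K, 76) = 62.
C[3]: P[3] ⊕ 62 = 204; E(K, 204) = 190.
C[4]: P[4] ⊕ 190 = 115; E(K, 115) = 25.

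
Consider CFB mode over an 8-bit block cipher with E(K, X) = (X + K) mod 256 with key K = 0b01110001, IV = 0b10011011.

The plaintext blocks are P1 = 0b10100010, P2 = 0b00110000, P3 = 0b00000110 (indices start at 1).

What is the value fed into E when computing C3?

0b00101111

CFB encryption: C_i = P_i ⊕ E(K, C_{i−1}), with C_{0} = IV.
C1: E(K, 0b10011011) = 0b00001100; 0b10100010 ⊕ 0b00001100 = 0b10101110.
C2: E(K, 0b10101110) = 0b00011111; 0b00110000 ⊕ 0b00011111 = 0b00101111.
C3: E(K, 0b00101111) = 0b10100000; 0b00000110 ⊕ 0b10100000 = 0b10100110.
So the input to E for block 3 is 0b00101111.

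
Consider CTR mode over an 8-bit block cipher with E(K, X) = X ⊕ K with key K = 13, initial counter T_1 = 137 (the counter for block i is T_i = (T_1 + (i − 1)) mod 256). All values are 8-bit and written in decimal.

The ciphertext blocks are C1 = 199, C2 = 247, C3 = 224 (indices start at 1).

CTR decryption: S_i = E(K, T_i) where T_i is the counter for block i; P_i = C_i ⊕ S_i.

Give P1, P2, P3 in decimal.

P1 = 67, P2 = 112, P3 = 102

P1: T = 137, S = E(K, T) = 132; 199 ⊕ 132 = 67.
P2: T = 138, S = E(K, T) = 135; 247 ⊕ 135 = 112.
P3: T = 139, S = E(K, T) = 134; 224 ⊕ 134 = 102.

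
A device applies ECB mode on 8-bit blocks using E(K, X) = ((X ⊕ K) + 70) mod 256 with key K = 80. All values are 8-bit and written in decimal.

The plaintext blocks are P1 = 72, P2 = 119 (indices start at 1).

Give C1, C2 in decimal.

ECB encryption: C_i = E(K, P_i).
C1: E(K, 72) = 94.
C2: E(K, 119) = 109.

C1 = 94, C2 = 109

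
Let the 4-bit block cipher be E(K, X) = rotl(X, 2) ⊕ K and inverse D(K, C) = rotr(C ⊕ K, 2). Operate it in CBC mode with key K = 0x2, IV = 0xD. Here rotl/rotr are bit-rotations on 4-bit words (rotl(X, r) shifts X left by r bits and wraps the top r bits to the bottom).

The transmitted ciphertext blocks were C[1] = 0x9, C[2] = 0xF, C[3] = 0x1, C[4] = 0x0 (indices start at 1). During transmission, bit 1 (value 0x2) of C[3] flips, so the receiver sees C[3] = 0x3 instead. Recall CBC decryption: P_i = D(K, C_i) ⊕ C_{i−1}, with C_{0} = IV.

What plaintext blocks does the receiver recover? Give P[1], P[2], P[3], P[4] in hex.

Only C[3] changed, to 0x3. In CBC, a change in C_i garbles P_i and flips the same bit in P_{i+1}. Decrypting the received ciphertext:
P[1]: D(K, 0x9) = 0xE; 0xE ⊕ 0xD = 0x3.
P[2]: D(K, 0xF) = 0x7; 0x7 ⊕ 0x9 = 0xE.
P[3]: D(K, 0x3) = 0x4; 0x4 ⊕ 0xF = 0xB.
P[4]: D(K, 0x0) = 0x8; 0x8 ⊕ 0x3 = 0xB.
Blocks that differ from the original plaintext: P[3], P[4].

P[1] = 0x3, P[2] = 0xE, P[3] = 0xB, P[4] = 0xB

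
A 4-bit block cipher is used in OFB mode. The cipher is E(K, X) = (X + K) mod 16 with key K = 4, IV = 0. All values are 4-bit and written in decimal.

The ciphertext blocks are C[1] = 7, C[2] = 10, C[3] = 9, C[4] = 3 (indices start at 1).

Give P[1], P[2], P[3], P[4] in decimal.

OFB decryption: S_i = E(K, S_{i−1}) with S_{0} = IV; P_i = C_i ⊕ S_i.
P[1]: S = E(K, 0) = 4; 7 ⊕ 4 = 3.
P[2]: S = E(K, 4) = 8; 10 ⊕ 8 = 2.
P[3]: S = E(K, 8) = 12; 9 ⊕ 12 = 5.
P[4]: S = E(K, 12) = 0; 3 ⊕ 0 = 3.

P[1] = 3, P[2] = 2, P[3] = 5, P[4] = 3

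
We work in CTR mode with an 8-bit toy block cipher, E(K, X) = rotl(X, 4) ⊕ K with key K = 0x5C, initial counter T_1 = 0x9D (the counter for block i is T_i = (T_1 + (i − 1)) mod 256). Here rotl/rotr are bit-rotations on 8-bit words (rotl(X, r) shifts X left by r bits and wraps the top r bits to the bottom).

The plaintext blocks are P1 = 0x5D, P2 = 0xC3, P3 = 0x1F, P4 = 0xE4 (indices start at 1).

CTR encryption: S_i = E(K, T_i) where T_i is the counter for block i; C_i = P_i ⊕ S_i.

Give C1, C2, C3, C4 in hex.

C1 = 0xD8, C2 = 0x76, C3 = 0xBA, C4 = 0xB2

C1: T = 0x9D, S = E(K, T) = 0x85; 0x5D ⊕ 0x85 = 0xD8.
C2: T = 0x9E, S = E(K, T) = 0xB5; 0xC3 ⊕ 0xB5 = 0x76.
C3: T = 0x9F, S = E(K, T) = 0xA5; 0x1F ⊕ 0xA5 = 0xBA.
C4: T = 0xA0, S = E(K, T) = 0x56; 0xE4 ⊕ 0x56 = 0xB2.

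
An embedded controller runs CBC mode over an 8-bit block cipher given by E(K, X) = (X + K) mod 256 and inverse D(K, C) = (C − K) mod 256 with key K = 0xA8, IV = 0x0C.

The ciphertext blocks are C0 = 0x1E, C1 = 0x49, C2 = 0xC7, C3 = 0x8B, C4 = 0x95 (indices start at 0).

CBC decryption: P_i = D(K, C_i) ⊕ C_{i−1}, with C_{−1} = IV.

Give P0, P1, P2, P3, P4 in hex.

P0: D(K, 0x1E) = 0x76; 0x76 ⊕ 0x0C = 0x7A.
P1: D(K, 0x49) = 0xA1; 0xA1 ⊕ 0x1E = 0xBF.
P2: D(K, 0xC7) = 0x1F; 0x1F ⊕ 0x49 = 0x56.
P3: D(K, 0x8B) = 0xE3; 0xE3 ⊕ 0xC7 = 0x24.
P4: D(K, 0x95) = 0xED; 0xED ⊕ 0x8B = 0x66.

P0 = 0x7A, P1 = 0xBF, P2 = 0x56, P3 = 0x24, P4 = 0x66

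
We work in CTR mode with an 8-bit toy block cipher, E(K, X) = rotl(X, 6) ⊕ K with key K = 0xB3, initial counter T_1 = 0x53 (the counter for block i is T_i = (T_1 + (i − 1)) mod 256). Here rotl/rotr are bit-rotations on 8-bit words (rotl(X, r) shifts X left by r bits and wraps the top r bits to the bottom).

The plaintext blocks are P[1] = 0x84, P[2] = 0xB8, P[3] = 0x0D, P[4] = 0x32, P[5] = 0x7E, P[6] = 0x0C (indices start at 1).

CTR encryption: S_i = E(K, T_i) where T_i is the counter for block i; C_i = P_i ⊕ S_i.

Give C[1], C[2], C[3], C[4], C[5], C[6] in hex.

C[1] = 0xE3, C[2] = 0x1E, C[3] = 0xEB, C[4] = 0x14, C[5] = 0x18, C[6] = 0xA9

C[1]: T = 0x53, S = E(K, T) = 0x67; 0x84 ⊕ 0x67 = 0xE3.
C[2]: T = 0x54, S = E(K, T) = 0xA6; 0xB8 ⊕ 0xA6 = 0x1E.
C[3]: T = 0x55, S = E(K, T) = 0xE6; 0x0D ⊕ 0xE6 = 0xEB.
C[4]: T = 0x56, S = E(K, T) = 0x26; 0x32 ⊕ 0x26 = 0x14.
C[5]: T = 0x57, S = E(K, T) = 0x66; 0x7E ⊕ 0x66 = 0x18.
C[6]: T = 0x58, S = E(K, T) = 0xA5; 0x0C ⊕ 0xA5 = 0xA9.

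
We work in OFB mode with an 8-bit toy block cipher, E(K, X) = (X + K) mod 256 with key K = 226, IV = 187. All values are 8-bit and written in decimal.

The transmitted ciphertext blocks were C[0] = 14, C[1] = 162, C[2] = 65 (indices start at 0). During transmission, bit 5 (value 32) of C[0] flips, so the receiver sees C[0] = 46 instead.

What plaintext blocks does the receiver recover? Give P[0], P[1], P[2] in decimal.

P[0] = 179, P[1] = 221, P[2] = 32

OFB decryption: S_i = E(K, S_{i−1}) with S_{−1} = IV; P_i = C_i ⊕ S_i.
Only C[0] changed, to 46. In OFB, a change in C_i flips the same bit in P_i only; the keystream is unaffected. Decrypting the received ciphertext:
P[0]: S = E(K, 187) = 157; 46 ⊕ 157 = 179.
P[1]: S = E(K, 157) = 127; 162 ⊕ 127 = 221.
P[2]: S = E(K, 127) = 97; 65 ⊕ 97 = 32.
Blocks that differ from the original plaintext: P[0].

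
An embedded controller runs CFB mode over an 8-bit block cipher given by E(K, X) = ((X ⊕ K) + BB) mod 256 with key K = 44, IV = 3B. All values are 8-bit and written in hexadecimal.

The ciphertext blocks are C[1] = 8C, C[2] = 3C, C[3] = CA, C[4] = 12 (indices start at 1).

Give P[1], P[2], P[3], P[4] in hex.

CFB decryption: P_i = C_i ⊕ E(K, C_{i−1}), with C_{0} = IV.
P[1]: E(K, 3B) = 3A; 8C ⊕ 3A = B6.
P[2]: E(K, 8C) = 83; 3C ⊕ 83 = BF.
P[3]: E(K, 3C) = 33; CA ⊕ 33 = F9.
P[4]: E(K, CA) = 49; 12 ⊕ 49 = 5B.

P[1] = B6, P[2] = BF, P[3] = F9, P[4] = 5B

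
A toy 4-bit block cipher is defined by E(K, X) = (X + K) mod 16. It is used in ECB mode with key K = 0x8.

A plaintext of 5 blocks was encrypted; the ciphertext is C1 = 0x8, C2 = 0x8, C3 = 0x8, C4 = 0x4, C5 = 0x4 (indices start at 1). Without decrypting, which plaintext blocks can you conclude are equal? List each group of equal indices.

ECB encrypts each block independently with the same key, so equal ciphertext blocks imply equal plaintext blocks.
C1 = C2 = C3 = 0x8, so P1 = P2 = P3.
C4 = C5 = 0x4, so P4 = P5.

P1 = P2 = P3; P4 = P5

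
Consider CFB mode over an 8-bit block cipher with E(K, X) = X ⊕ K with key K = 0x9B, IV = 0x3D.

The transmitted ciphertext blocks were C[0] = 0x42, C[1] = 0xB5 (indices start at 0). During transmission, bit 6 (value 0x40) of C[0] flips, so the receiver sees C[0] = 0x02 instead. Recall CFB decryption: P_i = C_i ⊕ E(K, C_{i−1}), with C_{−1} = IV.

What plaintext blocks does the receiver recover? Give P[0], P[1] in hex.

P[0] = 0xA4, P[1] = 0x2C

Only C[0] changed, to 0x02. In CFB, a change in C_i flips the same bit in P_i and garbles P_{i+1}. Decrypting the received ciphertext:
P[0]: E(K, 0x3D) = 0xA6; 0x02 ⊕ 0xA6 = 0xA4.
P[1]: E(K, 0x02) = 0x99; 0xB5 ⊕ 0x99 = 0x2C.
Blocks that differ from the original plaintext: P[0], P[1].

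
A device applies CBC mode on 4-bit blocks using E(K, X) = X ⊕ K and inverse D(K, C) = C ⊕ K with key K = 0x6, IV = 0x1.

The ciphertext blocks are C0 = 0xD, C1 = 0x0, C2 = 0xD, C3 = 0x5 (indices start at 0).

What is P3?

P3 = 0xE

CBC decryption: P_i = D(K, C_i) ⊕ C_{i−1}, with C_{−1} = IV.
P3: D(K, 0x5) = 0x3; 0x3 ⊕ 0xD = 0xE.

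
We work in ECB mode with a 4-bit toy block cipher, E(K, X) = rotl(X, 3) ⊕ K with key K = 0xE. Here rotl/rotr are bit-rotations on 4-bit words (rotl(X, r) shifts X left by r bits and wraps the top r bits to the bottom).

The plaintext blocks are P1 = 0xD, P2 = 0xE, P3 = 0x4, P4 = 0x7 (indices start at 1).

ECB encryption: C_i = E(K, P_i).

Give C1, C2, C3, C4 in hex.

C1 = 0x0, C2 = 0x9, C3 = 0xC, C4 = 0x5

C1: E(K, 0xD) = 0x0.
C2: E(K, 0xE) = 0x9.
C3: E(K, 0x4) = 0xC.
C4: E(K, 0x7) = 0x5.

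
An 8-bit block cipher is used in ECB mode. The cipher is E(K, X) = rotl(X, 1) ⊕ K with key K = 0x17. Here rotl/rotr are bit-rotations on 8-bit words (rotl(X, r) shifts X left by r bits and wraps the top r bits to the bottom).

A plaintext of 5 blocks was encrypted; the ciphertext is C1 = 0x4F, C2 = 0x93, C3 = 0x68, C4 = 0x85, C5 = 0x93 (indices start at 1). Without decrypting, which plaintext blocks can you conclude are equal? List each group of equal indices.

ECB encrypts each block independently with the same key, so equal ciphertext blocks imply equal plaintext blocks.
C2 = C5 = 0x93, so P2 = P5.

P2 = P5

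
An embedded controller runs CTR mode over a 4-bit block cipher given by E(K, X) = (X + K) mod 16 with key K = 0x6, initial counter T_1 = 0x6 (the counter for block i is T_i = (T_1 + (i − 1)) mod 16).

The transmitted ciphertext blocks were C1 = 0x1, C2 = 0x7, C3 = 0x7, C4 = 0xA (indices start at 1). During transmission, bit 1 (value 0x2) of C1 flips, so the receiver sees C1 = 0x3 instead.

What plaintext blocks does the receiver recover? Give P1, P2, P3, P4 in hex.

CTR decryption: S_i = E(K, T_i) where T_i is the counter for block i; P_i = C_i ⊕ S_i.
Only C1 changed, to 0x3. In CTR, a change in C_i flips the same bit in P_i only; the keystream is unaffected. Decrypting the received ciphertext:
P1: T = 0x6, S = E(K, T) = 0xC; 0x3 ⊕ 0xC = 0xF.
P2: T = 0x7, S = E(K, T) = 0xD; 0x7 ⊕ 0xD = 0xA.
P3: T = 0x8, S = E(K, T) = 0xE; 0x7 ⊕ 0xE = 0x9.
P4: T = 0x9, S = E(K, T) = 0xF; 0xA ⊕ 0xF = 0x5.
Blocks that differ from the original plaintext: P1.

P1 = 0xF, P2 = 0xA, P3 = 0x9, P4 = 0x5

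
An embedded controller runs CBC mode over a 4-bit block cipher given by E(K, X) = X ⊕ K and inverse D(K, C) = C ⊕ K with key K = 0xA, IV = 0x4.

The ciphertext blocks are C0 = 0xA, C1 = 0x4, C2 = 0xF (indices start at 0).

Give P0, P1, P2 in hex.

CBC decryption: P_i = D(K, C_i) ⊕ C_{i−1}, with C_{−1} = IV.
P0: D(K, 0xA) = 0x0; 0x0 ⊕ 0x4 = 0x4.
P1: D(K, 0x4) = 0xE; 0xE ⊕ 0xA = 0x4.
P2: D(K, 0xF) = 0x5; 0x5 ⊕ 0x4 = 0x1.

P0 = 0x4, P1 = 0x4, P2 = 0x1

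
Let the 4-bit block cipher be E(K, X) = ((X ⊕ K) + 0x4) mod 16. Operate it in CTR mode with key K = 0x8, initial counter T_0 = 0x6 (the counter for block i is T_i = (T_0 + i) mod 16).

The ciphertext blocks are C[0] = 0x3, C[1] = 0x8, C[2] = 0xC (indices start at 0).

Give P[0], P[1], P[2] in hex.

P[0] = 0x1, P[1] = 0xB, P[2] = 0x8

CTR decryption: S_i = E(K, T_i) where T_i is the counter for block i; P_i = C_i ⊕ S_i.
P[0]: T = 0x6, S = E(K, T) = 0x2; 0x3 ⊕ 0x2 = 0x1.
P[1]: T = 0x7, S = E(K, T) = 0x3; 0x8 ⊕ 0x3 = 0xB.
P[2]: T = 0x8, S = E(K, T) = 0x4; 0xC ⊕ 0x4 = 0x8.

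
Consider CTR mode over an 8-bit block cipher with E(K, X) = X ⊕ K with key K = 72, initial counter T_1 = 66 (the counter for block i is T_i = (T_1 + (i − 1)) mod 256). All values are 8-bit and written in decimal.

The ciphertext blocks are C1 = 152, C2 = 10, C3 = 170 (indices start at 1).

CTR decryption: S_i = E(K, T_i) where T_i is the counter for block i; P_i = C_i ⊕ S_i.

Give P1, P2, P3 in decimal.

P1 = 146, P2 = 1, P3 = 166

P1: T = 66, S = E(K, T) = 10; 152 ⊕ 10 = 146.
P2: T = 67, S = E(K, T) = 11; 10 ⊕ 11 = 1.
P3: T = 68, S = E(K, T) = 12; 170 ⊕ 12 = 166.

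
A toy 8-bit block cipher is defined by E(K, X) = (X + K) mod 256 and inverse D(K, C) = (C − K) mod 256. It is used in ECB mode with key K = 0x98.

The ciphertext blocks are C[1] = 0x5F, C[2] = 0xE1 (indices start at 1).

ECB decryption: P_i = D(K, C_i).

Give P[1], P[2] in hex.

P[1] = 0xC7, P[2] = 0x49

P[1]: D(K, 0x5F) = 0xC7.
P[2]: D(K, 0xE1) = 0x49.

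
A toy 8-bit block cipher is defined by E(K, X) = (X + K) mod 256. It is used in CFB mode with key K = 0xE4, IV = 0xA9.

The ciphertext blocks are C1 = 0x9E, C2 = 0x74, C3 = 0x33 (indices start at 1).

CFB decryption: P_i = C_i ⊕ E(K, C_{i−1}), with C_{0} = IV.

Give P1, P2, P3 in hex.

P1: E(K, 0xA9) = 0x8D; 0x9E ⊕ 0x8D = 0x13.
P2: E(K, 0x9E) = 0x82; 0x74 ⊕ 0x82 = 0xF6.
P3: E(K, 0x74) = 0x58; 0x33 ⊕ 0x58 = 0x6B.

P1 = 0x13, P2 = 0xF6, P3 = 0x6B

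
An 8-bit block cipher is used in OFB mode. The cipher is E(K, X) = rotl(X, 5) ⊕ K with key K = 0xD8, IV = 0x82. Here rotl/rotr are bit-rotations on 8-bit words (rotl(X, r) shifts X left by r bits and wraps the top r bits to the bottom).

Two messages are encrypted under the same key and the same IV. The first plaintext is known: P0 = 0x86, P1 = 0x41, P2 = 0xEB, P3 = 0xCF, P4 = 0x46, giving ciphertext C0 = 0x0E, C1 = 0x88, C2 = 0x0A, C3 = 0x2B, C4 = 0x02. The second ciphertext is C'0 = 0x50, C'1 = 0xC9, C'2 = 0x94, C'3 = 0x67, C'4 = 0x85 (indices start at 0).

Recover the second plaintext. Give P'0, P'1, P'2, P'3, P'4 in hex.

P'0 = 0xD8, P'1 = 0x00, P'2 = 0x75, P'3 = 0x83, P'4 = 0xC1

In OFB with a reused IV, both messages share the same keystream S_i, so C_i ⊕ C'_i = P_i ⊕ P'_i and thus P'_i = P_i ⊕ C_i ⊕ C'_i.
P'0: 0x86 ⊕ 0x0E ⊕ 0x50 = 0xD8.
P'1: 0x41 ⊕ 0x88 ⊕ 0xC9 = 0x00.
P'2: 0xEB ⊕ 0x0A ⊕ 0x94 = 0x75.
P'3: 0xCF ⊕ 0x2B ⊕ 0x67 = 0x83.
P'4: 0x46 ⊕ 0x02 ⊕ 0x85 = 0xC1.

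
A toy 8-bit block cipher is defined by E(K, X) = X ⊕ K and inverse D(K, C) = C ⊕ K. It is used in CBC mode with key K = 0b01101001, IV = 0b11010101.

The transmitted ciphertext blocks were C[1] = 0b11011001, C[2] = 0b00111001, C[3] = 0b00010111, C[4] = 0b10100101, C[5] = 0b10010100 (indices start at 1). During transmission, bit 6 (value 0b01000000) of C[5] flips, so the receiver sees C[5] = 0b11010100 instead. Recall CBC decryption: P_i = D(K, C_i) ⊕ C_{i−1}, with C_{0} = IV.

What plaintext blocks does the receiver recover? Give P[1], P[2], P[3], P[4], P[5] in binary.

P[1] = 0b01100101, P[2] = 0b10001001, P[3] = 0b01000111, P[4] = 0b11011011, P[5] = 0b00011000

Only C[5] changed, to 0b11010100. In CBC, a change in C_i garbles P_i and flips the same bit in P_{i+1}. Decrypting the received ciphertext:
P[1]: D(K, 0b11011001) = 0b10110000; 0b10110000 ⊕ 0b11010101 = 0b01100101.
P[2]: D(K, 0b00111001) = 0b01010000; 0b01010000 ⊕ 0b11011001 = 0b10001001.
P[3]: D(K, 0b00010111) = 0b01111110; 0b01111110 ⊕ 0b00111001 = 0b01000111.
P[4]: D(K, 0b10100101) = 0b11001100; 0b11001100 ⊕ 0b00010111 = 0b11011011.
P[5]: D(K, 0b11010100) = 0b10111101; 0b10111101 ⊕ 0b10100101 = 0b00011000.
Blocks that differ from the original plaintext: P[5].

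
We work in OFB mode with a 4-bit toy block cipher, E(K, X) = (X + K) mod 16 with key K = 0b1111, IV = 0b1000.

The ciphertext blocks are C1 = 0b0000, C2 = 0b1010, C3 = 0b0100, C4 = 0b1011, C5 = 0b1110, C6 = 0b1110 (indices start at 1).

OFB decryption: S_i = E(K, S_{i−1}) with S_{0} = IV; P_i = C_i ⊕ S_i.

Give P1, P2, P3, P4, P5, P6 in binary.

P1: S = E(K, 0b1000) = 0b0111; 0b0000 ⊕ 0b0111 = 0b0111.
P2: S = E(K, 0b0111) = 0b0110; 0b1010 ⊕ 0b0110 = 0b1100.
P3: S = E(K, 0b0110) = 0b0101; 0b0100 ⊕ 0b0101 = 0b0001.
P4: S = E(K, 0b0101) = 0b0100; 0b1011 ⊕ 0b0100 = 0b1111.
P5: S = E(K, 0b0100) = 0b0011; 0b1110 ⊕ 0b0011 = 0b1101.
P6: S = E(K, 0b0011) = 0b0010; 0b1110 ⊕ 0b0010 = 0b1100.

P1 = 0b0111, P2 = 0b1100, P3 = 0b0001, P4 = 0b1111, P5 = 0b1101, P6 = 0b1100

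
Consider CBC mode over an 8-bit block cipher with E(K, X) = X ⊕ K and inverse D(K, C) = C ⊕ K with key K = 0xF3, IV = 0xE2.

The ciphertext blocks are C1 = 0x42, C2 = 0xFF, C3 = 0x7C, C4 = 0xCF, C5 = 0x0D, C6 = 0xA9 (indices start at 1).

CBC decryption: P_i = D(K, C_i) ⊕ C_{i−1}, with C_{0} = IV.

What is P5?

P5: D(K, 0x0D) = 0xFE; 0xFE ⊕ 0xCF = 0x31.

P5 = 0x31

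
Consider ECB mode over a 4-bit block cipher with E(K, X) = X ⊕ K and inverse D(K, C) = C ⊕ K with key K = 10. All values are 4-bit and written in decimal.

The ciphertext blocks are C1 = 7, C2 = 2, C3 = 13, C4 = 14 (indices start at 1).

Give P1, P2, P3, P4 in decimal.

ECB decryption: P_i = D(K, C_i).
P1: D(K, 7) = 13.
P2: D(K, 2) = 8.
P3: D(K, 13) = 7.
P4: D(K, 14) = 4.

P1 = 13, P2 = 8, P3 = 7, P4 = 4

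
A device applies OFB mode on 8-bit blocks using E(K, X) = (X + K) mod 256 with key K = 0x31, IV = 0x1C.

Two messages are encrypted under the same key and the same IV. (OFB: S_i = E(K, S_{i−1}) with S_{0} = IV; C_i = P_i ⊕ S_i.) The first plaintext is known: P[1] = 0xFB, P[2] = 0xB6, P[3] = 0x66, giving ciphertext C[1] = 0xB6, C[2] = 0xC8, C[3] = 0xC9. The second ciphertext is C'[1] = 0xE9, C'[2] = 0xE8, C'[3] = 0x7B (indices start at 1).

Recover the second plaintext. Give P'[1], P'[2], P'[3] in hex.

P'[1] = 0xA4, P'[2] = 0x96, P'[3] = 0xD4

In OFB with a reused IV, both messages share the same keystream S_i, so C_i ⊕ C'_i = P_i ⊕ P'_i and thus P'_i = P_i ⊕ C_i ⊕ C'_i.
P'[1]: 0xFB ⊕ 0xB6 ⊕ 0xE9 = 0xA4.
P'[2]: 0xB6 ⊕ 0xC8 ⊕ 0xE8 = 0x96.
P'[3]: 0x66 ⊕ 0xC9 ⊕ 0x7B = 0xD4.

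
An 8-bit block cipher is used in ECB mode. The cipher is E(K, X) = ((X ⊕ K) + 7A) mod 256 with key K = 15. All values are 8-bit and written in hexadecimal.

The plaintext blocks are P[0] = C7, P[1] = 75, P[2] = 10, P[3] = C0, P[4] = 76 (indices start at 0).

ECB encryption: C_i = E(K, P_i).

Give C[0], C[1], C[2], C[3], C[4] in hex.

C[0]: E(K, C7) = 4C.
C[1]: E(K, 75) = DA.
C[2]: E(K, 10) = 7F.
C[3]: E(K, C0) = 4F.
C[4]: E(K, 76) = DD.

C[0] = 4C, C[1] = DA, C[2] = 7F, C[3] = 4F, C[4] = DD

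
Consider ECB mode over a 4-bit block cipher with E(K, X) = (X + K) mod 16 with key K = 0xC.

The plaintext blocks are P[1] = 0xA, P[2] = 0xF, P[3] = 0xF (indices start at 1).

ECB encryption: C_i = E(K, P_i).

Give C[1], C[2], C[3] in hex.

C[1]: E(K, 0xA) = 0x6.
C[2]: E(K, 0xF) = 0xB.
C[3]: E(K, 0xF) = 0xB.

C[1] = 0x6, C[2] = 0xB, C[3] = 0xB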